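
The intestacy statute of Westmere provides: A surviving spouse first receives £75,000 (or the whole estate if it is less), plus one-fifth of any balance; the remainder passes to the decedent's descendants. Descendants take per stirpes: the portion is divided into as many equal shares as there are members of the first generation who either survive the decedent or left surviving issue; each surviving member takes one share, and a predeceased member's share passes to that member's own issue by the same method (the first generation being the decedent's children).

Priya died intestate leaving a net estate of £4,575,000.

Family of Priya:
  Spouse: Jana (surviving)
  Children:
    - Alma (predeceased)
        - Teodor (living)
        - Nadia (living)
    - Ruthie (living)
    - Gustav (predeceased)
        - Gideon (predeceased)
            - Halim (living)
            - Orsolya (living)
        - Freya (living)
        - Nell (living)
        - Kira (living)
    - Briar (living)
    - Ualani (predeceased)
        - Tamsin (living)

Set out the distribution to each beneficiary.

Jana: £975,000; Teodor: £360,000; Nadia: £360,000; Ruthie: £720,000; Halim: £90,000; Orsolya: £90,000; Freya: £180,000; Nell: £180,000; Kira: £180,000; Briar: £720,000; Tamsin: £720,000

Jana first takes £75,000, leaving a balance of £4,500,000. Jana then takes one-fifth of the balance (£900,000), for a total of £975,000. The remaining £3,600,000 passes to the descendants.
The descendants' portion (£3,600,000) is divided into 5 shares of £720,000: Ruthie and Briar each take £720,000; Alma's £720,000 share passes to Alma's issue; Gustav's £720,000 share passes to Gustav's issue; Ualani's £720,000 share passes to Ualani's issue.
Alma's share (£720,000) is divided into 2 shares of £360,000: Teodor and Nadia each take £360,000.
Gustav's share (£720,000) is divided into 4 shares of £180,000: Freya, Nell, and Kira each take £180,000; Gideon's £180,000 share passes to Gideon's issue.
Gideon's share (£180,000) is divided into 2 shares of £90,000: Halim and Orsolya each take £90,000.
Ualani's share (£720,000) passes entirely to Tamsin.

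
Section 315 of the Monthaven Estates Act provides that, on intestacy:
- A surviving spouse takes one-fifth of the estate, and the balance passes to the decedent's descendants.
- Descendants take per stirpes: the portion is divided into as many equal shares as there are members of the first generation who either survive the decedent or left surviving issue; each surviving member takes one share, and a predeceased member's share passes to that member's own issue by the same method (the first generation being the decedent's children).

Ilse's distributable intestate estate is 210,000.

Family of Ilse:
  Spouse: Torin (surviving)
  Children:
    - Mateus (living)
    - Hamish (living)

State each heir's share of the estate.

Torin takes one-fifth of 210,000 = 42,000. The remaining 168,000 passes to the descendants.
The descendants' portion (168,000) is divided into 2 shares of 84,000: Mateus and Hamish each take 84,000.

Torin: 42,000; Mateus: 84,000; Hamish: 84,000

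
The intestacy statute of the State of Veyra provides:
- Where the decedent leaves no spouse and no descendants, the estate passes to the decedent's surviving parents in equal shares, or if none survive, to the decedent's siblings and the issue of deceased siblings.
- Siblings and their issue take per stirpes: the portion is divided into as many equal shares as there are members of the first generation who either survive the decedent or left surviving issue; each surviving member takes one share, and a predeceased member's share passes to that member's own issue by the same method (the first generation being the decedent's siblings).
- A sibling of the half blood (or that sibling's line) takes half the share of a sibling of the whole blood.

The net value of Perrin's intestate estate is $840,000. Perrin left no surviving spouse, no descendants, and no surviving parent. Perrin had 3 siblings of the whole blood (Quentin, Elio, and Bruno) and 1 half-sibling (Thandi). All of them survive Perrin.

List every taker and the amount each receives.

Thandi: $120,000; Quentin: $240,000; Elio: $240,000; Bruno: $240,000

The entire $840,000 passes to the siblings and their issue.
Counting each half-blood sibling's line as half a unit, there are 7/2 units in $840,000, so one unit is $240,000. Whole-blood lines (Quentin, Elio, and Bruno) take $240,000 each; half-blood lines (Thandi) take $120,000 each.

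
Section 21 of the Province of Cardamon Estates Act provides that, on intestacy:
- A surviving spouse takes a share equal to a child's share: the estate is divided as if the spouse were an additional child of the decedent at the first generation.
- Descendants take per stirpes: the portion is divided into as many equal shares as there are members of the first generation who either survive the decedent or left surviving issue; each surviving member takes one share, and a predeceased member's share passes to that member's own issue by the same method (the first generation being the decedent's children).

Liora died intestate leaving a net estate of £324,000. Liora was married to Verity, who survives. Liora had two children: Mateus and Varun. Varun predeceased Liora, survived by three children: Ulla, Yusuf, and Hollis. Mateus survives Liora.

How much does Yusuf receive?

Yusuf receives £36,000.

The spouse counts as an additional share at the children's level, so there are 3 primary shares of £108,000. Verity takes one such share (£108,000).
The children's combined portion (£216,000) is divided into 2 shares of £108,000: Mateus takes £108,000; Varun's £108,000 share passes to Varun's issue.
Varun's share (£108,000) is divided into 3 shares of £36,000: Ulla, Yusuf, and Hollis each take £36,000.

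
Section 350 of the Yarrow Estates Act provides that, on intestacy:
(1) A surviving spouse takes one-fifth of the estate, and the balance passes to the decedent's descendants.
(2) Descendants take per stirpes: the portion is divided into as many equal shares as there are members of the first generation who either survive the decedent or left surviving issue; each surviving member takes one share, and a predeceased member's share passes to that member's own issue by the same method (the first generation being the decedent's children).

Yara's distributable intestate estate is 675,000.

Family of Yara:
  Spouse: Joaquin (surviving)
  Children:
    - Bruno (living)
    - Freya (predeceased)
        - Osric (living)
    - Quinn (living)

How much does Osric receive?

Joaquin takes one-fifth of 675,000 = 135,000. The remaining 540,000 passes to the descendants.
The descendants' portion (540,000) is divided into 3 shares of 180,000: Bruno and Quinn each take 180,000; Freya's 180,000 share passes to Freya's issue.
Freya's share (180,000) passes entirely to Osric.

Osric receives 180,000.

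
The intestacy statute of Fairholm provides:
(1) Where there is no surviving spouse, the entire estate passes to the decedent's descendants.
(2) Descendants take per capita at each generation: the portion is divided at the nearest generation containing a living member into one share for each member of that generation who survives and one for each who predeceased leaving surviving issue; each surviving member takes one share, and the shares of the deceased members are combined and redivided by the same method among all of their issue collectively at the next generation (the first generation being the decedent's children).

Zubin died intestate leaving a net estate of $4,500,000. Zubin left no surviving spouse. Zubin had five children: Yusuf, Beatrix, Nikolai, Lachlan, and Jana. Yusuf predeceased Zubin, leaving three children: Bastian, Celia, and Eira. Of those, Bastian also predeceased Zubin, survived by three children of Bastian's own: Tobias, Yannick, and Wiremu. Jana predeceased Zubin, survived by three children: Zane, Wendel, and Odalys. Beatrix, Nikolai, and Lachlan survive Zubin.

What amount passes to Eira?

Eira receives $300,000.

The entire $4,500,000 passes to the descendants.
That amount ($4,500,000) is divided at the children's generation into 5 shares of $900,000. Beatrix, Nikolai, and Lachlan each take $900,000. The 2 shares of the deceased (Yusuf and Jana) are combined into a pool of $1,800,000.
That pool ($1,800,000) is divided at the grandchildren's generation into 6 shares of $300,000. Celia, Eira, Zane, Wendel, and Odalys each take $300,000. The remaining share for the deceased Bastian ($300,000) is carried to the next generation.
That pool ($300,000) is divided at the great-grandchildren's generation equally among Tobias, Yannick, and Wiremu: $100,000 each.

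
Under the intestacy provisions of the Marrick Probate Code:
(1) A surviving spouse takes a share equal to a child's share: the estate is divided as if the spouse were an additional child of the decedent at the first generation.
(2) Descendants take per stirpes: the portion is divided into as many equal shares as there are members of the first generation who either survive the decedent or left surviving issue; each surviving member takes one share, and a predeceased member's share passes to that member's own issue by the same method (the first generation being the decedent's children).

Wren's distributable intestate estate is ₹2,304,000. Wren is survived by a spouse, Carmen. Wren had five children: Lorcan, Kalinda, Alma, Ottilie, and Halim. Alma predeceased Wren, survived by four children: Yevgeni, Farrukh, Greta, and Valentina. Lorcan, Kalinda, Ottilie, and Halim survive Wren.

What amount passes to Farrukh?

Farrukh receives ₹96,000.

The spouse counts as an additional share at the children's level, so there are 6 primary shares of ₹384,000. Carmen takes one such share (₹384,000).
The children's combined portion (₹1,920,000) is divided into 5 shares of ₹384,000: Lorcan, Kalinda, Ottilie, and Halim each take ₹384,000; Alma's ₹384,000 share passes to Alma's issue.
Alma's share (₹384,000) is divided into 4 shares of ₹96,000: Yevgeni, Farrukh, Greta, and Valentina each take ₹96,000.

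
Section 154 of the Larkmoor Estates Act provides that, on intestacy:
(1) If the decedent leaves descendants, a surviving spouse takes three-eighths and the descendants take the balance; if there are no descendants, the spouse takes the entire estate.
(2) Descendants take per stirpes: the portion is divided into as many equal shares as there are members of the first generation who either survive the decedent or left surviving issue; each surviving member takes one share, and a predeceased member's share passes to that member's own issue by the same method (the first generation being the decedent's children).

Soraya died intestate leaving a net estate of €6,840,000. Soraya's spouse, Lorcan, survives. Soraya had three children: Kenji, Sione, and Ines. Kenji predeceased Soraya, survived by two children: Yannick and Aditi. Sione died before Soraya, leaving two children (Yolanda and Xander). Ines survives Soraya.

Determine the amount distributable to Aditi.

Lorcan takes three-eighths of €6,840,000 = €2,565,000. The remaining €4,275,000 passes to the descendants.
The descendants' portion (€4,275,000) is divided into 3 shares of €1,425,000: Ines takes €1,425,000; Kenji's €1,425,000 share passes to Kenji's issue; Sione's €1,425,000 share passes to Sione's issue.
Kenji's share (€1,425,000) is divided into 2 shares of €712,500: Yannick and Aditi each take €712,500.
Sione's share (€1,425,000) is divided into 2 shares of €712,500: Yolanda and Xander each take €712,500.

Aditi receives €712,500.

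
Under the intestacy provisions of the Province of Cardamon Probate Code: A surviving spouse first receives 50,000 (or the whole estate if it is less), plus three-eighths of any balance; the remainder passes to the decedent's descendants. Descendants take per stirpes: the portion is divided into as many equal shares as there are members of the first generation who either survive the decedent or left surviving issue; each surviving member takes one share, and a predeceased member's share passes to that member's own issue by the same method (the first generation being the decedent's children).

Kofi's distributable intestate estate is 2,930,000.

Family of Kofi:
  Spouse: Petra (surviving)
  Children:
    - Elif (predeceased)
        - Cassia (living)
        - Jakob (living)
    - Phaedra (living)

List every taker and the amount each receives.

Petra: 1,130,000; Cassia: 450,000; Jakob: 450,000; Phaedra: 900,000

Petra first takes 50,000, leaving a balance of 2,880,000. Petra then takes three-eighths of the balance (1,080,000), for a total of 1,130,000. The remaining 1,800,000 passes to the descendants.
The descendants' portion (1,800,000) is divided into 2 shares of 900,000: Phaedra takes 900,000; Elif's 900,000 share passes to Elif's issue.
Elif's share (900,000) is divided into 2 shares of 450,000: Cassia and Jakob each take 450,000.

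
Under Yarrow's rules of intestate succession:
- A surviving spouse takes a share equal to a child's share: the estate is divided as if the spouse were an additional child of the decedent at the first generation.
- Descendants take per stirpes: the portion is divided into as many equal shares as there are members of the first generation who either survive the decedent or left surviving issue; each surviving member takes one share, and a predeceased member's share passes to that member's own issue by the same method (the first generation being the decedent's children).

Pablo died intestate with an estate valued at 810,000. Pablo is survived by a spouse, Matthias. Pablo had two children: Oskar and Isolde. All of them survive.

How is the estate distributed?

Matthias: 270,000; Oskar: 270,000; Isolde: 270,000

The spouse counts as an additional share at the children's level, so there are 3 primary shares of 270,000. Matthias takes one such share (270,000).
The children's combined portion (540,000) is divided into 2 shares of 270,000: Oskar and Isolde each take 270,000.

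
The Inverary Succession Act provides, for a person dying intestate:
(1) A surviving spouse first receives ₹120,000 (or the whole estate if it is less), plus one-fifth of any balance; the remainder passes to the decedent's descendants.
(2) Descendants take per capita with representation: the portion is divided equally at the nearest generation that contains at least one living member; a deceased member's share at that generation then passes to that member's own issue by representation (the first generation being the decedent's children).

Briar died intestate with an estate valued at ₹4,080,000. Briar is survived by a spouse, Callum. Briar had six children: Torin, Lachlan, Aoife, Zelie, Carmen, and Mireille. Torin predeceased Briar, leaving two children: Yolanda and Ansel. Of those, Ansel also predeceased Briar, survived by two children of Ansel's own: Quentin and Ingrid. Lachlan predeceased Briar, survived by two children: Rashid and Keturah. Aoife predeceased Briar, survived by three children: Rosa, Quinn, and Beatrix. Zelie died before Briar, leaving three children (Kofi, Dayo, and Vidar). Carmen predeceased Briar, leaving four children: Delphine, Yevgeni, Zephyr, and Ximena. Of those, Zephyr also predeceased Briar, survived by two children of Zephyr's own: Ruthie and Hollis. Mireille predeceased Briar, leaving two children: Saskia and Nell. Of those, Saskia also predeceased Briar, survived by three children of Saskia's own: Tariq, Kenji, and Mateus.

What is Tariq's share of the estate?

Callum first takes ₹120,000, leaving a balance of ₹3,960,000. Callum then takes one-fifth of the balance (₹792,000), for a total of ₹912,000. The remaining ₹3,168,000 passes to the descendants.
No child survives, so the initial division is made at the grandchildren's generation.
The descendants' portion (₹3,168,000) is divided into 16 shares of ₹198,000: Yolanda, Rashid, Keturah, Rosa, Quinn, Beatrix, Kofi, Dayo, Vidar, Delphine, Yevgeni, Ximena, and Nell each take ₹198,000; Ansel's ₹198,000 share passes to Ansel's issue; Zephyr's ₹198,000 share passes to Zephyr's issue; Saskia's ₹198,000 share passes to Saskia's issue.
Ansel's share (₹198,000) is divided into 2 shares of ₹99,000: Quentin and Ingrid each take ₹99,000.
Zephyr's share (₹198,000) is divided into 2 shares of ₹99,000: Ruthie and Hollis each take ₹99,000.
Saskia's share (₹198,000) is divided into 3 shares of ₹66,000: Tariq, Kenji, and Mateus each take ₹66,000.

Tariq receives ₹66,000.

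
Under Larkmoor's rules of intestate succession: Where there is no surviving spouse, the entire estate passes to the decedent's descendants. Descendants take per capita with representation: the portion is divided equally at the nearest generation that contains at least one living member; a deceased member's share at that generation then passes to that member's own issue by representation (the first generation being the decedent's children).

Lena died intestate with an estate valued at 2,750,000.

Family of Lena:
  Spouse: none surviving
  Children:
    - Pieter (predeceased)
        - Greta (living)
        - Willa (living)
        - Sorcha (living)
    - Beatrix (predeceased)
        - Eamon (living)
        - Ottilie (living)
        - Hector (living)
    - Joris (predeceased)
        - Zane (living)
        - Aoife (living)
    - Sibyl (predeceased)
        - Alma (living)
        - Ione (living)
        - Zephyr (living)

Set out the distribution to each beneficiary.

Greta: 250,000; Willa: 250,000; Sorcha: 250,000; Eamon: 250,000; Ottilie: 250,000; Hector: 250,000; Zane: 250,000; Aoife: 250,000; Alma: 250,000; Ione: 250,000; Zephyr: 250,000

The entire 2,750,000 passes to the descendants.
No child survives, so the initial division is made at the grandchildren's generation.
That amount (2,750,000) is divided into 11 shares of 250,000: Greta, Willa, Sorcha, Eamon, Ottilie, Hector, Zane, Aoife, Alma, Ione, and Zephyr each take 250,000.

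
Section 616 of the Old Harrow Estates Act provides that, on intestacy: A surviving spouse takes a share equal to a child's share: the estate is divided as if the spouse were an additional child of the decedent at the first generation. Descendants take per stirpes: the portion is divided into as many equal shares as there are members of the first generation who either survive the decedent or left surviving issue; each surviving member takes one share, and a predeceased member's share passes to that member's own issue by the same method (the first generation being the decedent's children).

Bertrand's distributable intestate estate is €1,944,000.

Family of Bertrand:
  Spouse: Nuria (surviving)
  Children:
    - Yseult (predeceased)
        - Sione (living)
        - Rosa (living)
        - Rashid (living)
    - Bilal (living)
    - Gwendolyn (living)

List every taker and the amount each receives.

The spouse counts as an additional share at the children's level, so there are 4 primary shares of €486,000. Nuria takes one such share (€486,000).
The children's combined portion (€1,458,000) is divided into 3 shares of €486,000: Bilal and Gwendolyn each take €486,000; Yseult's €486,000 share passes to Yseult's issue.
Yseult's share (€486,000) is divided into 3 shares of €162,000: Sione, Rosa, and Rashid each take €162,000.

Nuria: €486,000; Sione: €162,000; Rosa: €162,000; Rashid: €162,000; Bilal: €486,000; Gwendolyn: €486,000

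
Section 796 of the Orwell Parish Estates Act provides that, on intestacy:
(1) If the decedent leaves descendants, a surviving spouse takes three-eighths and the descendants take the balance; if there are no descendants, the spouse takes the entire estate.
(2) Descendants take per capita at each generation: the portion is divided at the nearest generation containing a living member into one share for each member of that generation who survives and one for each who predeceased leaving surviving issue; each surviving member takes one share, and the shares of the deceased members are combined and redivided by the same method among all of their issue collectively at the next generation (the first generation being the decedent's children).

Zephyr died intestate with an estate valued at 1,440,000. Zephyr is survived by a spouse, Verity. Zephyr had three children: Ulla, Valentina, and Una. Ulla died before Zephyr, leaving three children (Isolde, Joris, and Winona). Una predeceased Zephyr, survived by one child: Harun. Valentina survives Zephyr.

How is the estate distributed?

Verity: 540,000; Isolde: 150,000; Joris: 150,000; Winona: 150,000; Valentina: 300,000; Harun: 150,000

Verity takes three-eighths of 1,440,000 = 540,000. The remaining 900,000 passes to the descendants.
The descendants' portion (900,000) is divided at the children's generation into 3 shares of 300,000. Valentina takes 300,000. The 2 shares of the deceased (Ulla and Una) are combined into a pool of 600,000.
That pool (600,000) is divided at the grandchildren's generation equally among Isolde, Joris, Winona, and Harun: 150,000 each.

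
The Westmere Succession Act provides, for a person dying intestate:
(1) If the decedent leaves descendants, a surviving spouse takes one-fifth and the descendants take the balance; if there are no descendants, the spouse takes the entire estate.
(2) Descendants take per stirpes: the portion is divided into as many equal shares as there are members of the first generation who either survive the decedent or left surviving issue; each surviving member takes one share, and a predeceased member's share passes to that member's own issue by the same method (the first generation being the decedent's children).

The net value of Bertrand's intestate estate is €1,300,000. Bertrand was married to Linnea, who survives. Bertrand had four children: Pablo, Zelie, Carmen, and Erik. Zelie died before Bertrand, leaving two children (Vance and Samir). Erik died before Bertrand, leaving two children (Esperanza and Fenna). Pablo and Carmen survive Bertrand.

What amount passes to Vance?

Linnea takes one-fifth of €1,300,000 = €260,000. The remaining €1,040,000 passes to the descendants.
The descendants' portion (€1,040,000) is divided into 4 shares of €260,000: Pablo and Carmen each take €260,000; Zelie's €260,000 share passes to Zelie's issue; Erik's €260,000 share passes to Erik's issue.
Zelie's share (€260,000) is divided into 2 shares of €130,000: Vance and Samir each take €130,000.
Erik's share (€260,000) is divided into 2 shares of €130,000: Esperanza and Fenna each take €130,000.

Vance receives €130,000.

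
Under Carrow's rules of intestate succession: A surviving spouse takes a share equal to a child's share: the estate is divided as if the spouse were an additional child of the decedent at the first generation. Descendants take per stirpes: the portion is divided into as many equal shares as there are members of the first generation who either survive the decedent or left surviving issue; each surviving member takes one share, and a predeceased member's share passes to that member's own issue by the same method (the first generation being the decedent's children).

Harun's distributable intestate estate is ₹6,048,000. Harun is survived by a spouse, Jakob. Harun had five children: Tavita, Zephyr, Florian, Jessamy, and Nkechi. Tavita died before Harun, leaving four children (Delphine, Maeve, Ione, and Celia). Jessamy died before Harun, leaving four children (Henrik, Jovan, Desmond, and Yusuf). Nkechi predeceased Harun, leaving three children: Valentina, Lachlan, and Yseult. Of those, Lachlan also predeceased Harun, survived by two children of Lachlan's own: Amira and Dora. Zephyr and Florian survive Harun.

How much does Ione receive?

The spouse counts as an additional share at the children's level, so there are 6 primary shares of ₹1,008,000. Jakob takes one such share (₹1,008,000).
The children's combined portion (₹5,040,000) is divided into 5 shares of ₹1,008,000: Zephyr and Florian each take ₹1,008,000; Tavita's ₹1,008,000 share passes to Tavita's issue; Jessamy's ₹1,008,000 share passes to Jessamy's issue; Nkechi's ₹1,008,000 share passes to Nkechi's issue.
Tavita's share (₹1,008,000) is divided into 4 shares of ₹252,000: Delphine, Maeve, Ione, and Celia each take ₹252,000.
Jessamy's share (₹1,008,000) is divided into 4 shares of ₹252,000: Henrik, Jovan, Desmond, and Yusuf each take ₹252,000.
Nkechi's share (₹1,008,000) is divided into 3 shares of ₹336,000: Valentina and Yseult each take ₹336,000; Lachlan's ₹336,000 share passes to Lachlan's issue.
Lachlan's share (₹336,000) is divided into 2 shares of ₹168,000: Amira and Dora each take ₹168,000.

Ione receives ₹252,000.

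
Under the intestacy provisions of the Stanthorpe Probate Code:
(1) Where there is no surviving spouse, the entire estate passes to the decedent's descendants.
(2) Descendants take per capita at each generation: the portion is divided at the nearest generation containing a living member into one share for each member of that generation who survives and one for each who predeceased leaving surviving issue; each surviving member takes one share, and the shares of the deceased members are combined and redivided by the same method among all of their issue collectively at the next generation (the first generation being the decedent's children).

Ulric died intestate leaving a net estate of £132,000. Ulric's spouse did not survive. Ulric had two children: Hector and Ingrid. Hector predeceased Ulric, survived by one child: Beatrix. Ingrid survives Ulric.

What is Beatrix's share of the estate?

Beatrix receives £66,000.

The entire £132,000 passes to the descendants.
That amount (£132,000) is divided at the children's generation into 2 shares of £66,000. Ingrid takes £66,000. The remaining share for the deceased Hector (£66,000) is carried to the next generation.
That pool (£66,000) passes entirely to Beatrix, the sole taker at the grandchildren's generation.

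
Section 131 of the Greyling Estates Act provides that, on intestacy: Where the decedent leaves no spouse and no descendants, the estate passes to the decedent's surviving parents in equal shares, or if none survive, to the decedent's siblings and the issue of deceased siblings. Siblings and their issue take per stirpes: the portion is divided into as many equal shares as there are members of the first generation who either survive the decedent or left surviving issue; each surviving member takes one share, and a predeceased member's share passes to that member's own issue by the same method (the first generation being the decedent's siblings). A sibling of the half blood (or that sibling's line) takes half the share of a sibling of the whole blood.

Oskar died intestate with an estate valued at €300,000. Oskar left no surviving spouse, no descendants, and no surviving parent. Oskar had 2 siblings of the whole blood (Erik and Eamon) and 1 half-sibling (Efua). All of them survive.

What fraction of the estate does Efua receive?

Efua receives 1/5 of the estate.

The entire €300,000 passes to the siblings and their issue.
Counting each half-blood sibling's line as half a unit, there are 5/2 units in €300,000, so one unit is €120,000. Whole-blood lines (Erik and Eamon) take €120,000 each; half-blood lines (Efua) take €60,000 each.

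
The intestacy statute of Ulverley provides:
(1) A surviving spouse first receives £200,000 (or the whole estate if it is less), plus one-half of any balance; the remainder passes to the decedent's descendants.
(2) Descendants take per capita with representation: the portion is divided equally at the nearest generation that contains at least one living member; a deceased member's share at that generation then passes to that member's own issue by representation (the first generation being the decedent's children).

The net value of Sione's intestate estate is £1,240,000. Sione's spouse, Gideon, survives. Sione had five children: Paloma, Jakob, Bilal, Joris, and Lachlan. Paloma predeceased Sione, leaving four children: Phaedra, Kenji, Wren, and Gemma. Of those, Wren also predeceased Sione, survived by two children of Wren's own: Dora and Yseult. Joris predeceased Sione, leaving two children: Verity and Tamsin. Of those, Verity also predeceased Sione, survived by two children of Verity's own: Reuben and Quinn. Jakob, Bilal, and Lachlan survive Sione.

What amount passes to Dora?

Dora receives £13,000.

Gideon first takes £200,000, leaving a balance of £1,040,000. Gideon then takes one-half of the balance (£520,000), for a total of £720,000. The remaining £520,000 passes to the descendants.
The descendants' portion (£520,000) is divided into 5 shares of £104,000: Jakob, Bilal, and Lachlan each take £104,000; Paloma's £104,000 share passes to Paloma's issue; Joris's £104,000 share passes to Joris's issue.
Paloma's share (£104,000) is divided into 4 shares of £26,000: Phaedra, Kenji, and Gemma each take £26,000; Wren's £26,000 share passes to Wren's issue.
Wren's share (£26,000) is divided into 2 shares of £13,000: Dora and Yseult each take £13,000.
Joris's share (£104,000) is divided into 2 shares of £52,000: Tamsin takes £52,000; Verity's £52,000 share passes to Verity's issue.
Verity's share (£52,000) is divided into 2 shares of £26,000: Reuben and Quinn each take £26,000.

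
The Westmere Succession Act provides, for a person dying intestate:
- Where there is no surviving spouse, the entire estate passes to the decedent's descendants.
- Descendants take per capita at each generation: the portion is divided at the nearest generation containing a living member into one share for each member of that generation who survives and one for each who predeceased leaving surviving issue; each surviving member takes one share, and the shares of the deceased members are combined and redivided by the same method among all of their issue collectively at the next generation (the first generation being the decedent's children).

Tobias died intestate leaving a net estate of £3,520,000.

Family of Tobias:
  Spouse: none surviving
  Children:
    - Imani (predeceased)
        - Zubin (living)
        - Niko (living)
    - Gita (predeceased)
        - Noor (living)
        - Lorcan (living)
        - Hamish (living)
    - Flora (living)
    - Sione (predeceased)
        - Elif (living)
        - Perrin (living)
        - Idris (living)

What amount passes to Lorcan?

The entire £3,520,000 passes to the descendants.
That amount (£3,520,000) is divided at the children's generation into 4 shares of £880,000. Flora takes £880,000. The 3 shares of the deceased (Imani, Gita, and Sione) are combined into a pool of £2,640,000.
That pool (£2,640,000) is divided at the grandchildren's generation equally among Zubin, Niko, Noor, Lorcan, Hamish, Elif, Perrin, and Idris: £330,000 each.

Lorcan receives £330,000.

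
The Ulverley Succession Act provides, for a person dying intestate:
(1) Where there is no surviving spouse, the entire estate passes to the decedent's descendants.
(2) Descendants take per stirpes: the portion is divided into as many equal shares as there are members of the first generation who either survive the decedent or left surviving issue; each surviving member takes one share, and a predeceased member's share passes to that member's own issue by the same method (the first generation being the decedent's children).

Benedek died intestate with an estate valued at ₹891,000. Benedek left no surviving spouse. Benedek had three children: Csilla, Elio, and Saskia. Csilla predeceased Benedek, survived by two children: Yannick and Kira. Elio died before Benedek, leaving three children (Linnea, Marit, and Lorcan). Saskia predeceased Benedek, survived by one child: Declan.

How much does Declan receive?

The entire ₹891,000 passes to the descendants.
That amount (₹891,000) is divided into 3 shares of ₹297,000: Csilla's ₹297,000 share passes to Csilla's issue; Elio's ₹297,000 share passes to Elio's issue; Saskia's ₹297,000 share passes to Saskia's issue.
Csilla's share (₹297,000) is divided into 2 shares of ₹148,500: Yannick and Kira each take ₹148,500.
Elio's share (₹297,000) is divided into 3 shares of ₹99,000: Linnea, Marit, and Lorcan each take ₹99,000.
Saskia's share (₹297,000) passes entirely to Declan.

Declan receives ₹297,000.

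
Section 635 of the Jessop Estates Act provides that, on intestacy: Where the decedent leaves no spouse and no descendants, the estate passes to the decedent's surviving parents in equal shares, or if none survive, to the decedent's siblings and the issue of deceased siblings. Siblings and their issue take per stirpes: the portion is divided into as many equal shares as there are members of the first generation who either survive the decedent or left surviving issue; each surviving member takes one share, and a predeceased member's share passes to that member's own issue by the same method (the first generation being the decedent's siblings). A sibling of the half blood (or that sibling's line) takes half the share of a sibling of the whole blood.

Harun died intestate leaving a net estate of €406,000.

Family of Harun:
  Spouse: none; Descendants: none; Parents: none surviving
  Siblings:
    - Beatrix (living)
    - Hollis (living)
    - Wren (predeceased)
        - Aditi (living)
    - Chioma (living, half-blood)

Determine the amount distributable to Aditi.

The entire €406,000 passes to the siblings and their issue.
Counting each half-blood sibling's line as half a unit, there are 7/2 units in €406,000, so one unit is €116,000. Whole-blood lines (Beatrix, Hollis, and Wren) take €116,000 each; half-blood lines (Chioma) take €58,000 each.
Wren's share (€116,000) passes entirely to Aditi.

Aditi receives €116,000.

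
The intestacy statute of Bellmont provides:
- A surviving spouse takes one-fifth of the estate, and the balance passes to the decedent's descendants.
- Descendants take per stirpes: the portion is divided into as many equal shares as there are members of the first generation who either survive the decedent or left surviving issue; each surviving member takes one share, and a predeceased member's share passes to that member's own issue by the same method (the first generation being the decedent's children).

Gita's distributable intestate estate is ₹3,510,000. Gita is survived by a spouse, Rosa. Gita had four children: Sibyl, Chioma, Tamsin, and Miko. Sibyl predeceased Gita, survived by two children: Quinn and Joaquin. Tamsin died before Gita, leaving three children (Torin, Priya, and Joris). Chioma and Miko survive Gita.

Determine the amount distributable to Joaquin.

Rosa takes one-fifth of ₹3,510,000 = ₹702,000. The remaining ₹2,808,000 passes to the descendants.
The descendants' portion (₹2,808,000) is divided into 4 shares of ₹702,000: Chioma and Miko each take ₹702,000; Sibyl's ₹702,000 share passes to Sibyl's issue; Tamsin's ₹702,000 share passes to Tamsin's issue.
Sibyl's share (₹702,000) is divided into 2 shares of ₹351,000: Quinn and Joaquin each take ₹351,000.
Tamsin's share (₹702,000) is divided into 3 shares of ₹234,000: Torin, Priya, and Joris each take ₹234,000.

Joaquin receives ₹351,000.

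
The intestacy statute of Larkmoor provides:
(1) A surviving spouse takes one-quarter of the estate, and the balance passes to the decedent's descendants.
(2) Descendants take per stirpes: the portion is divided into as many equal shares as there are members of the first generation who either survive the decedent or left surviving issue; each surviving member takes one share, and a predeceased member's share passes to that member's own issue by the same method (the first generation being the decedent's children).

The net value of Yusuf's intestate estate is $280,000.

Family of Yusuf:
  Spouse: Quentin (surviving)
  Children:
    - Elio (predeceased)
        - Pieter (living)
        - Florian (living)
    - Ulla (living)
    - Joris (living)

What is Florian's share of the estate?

Florian receives $35,000.

Quentin takes one-quarter of $280,000 = $70,000. The remaining $210,000 passes to the descendants.
The descendants' portion ($210,000) is divided into 3 shares of $70,000: Ulla and Joris each take $70,000; Elio's $70,000 share passes to Elio's issue.
Elio's share ($70,000) is divided into 2 shares of $35,000: Pieter and Florian each take $35,000.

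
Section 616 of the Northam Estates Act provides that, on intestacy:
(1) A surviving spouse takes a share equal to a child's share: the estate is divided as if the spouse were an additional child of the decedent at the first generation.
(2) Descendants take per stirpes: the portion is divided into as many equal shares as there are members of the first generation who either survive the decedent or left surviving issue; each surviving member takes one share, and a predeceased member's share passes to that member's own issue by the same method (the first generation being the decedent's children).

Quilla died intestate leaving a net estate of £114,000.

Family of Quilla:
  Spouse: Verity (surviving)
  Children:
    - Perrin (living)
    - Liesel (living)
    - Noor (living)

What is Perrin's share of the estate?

Perrin receives £28,500.

The spouse counts as an additional share at the children's level, so there are 4 primary shares of £28,500. Verity takes one such share (£28,500).
The children's combined portion (£85,500) is divided into 3 shares of £28,500: Perrin, Liesel, and Noor each take £28,500.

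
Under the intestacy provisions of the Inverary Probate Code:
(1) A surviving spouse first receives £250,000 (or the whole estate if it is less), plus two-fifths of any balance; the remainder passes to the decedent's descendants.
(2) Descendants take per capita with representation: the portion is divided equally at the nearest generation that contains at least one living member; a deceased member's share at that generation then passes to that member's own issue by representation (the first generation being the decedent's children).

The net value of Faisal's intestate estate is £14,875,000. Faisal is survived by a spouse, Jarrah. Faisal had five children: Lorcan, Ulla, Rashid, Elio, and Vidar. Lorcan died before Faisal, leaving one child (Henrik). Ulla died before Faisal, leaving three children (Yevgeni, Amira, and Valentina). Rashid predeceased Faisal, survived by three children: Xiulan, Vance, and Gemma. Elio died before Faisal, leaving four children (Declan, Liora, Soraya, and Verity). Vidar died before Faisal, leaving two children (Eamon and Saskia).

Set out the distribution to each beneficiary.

Jarrah: £6,100,000; Henrik: £675,000; Yevgeni: £675,000; Amira: £675,000; Valentina: £675,000; Xiulan: £675,000; Vance: £675,000; Gemma: £675,000; Declan: £675,000; Liora: £675,000; Soraya: £675,000; Verity: £675,000; Eamon: £675,000; Saskia: £675,000

Jarrah first takes £250,000, leaving a balance of £14,625,000. Jarrah then takes two-fifths of the balance (£5,850,000), for a total of £6,100,000. The remaining £8,775,000 passes to the descendants.
No child survives, so the initial division is made at the grandchildren's generation.
The descendants' portion (£8,775,000) is divided into 13 shares of £675,000: Henrik, Yevgeni, Amira, Valentina, Xiulan, Vance, Gemma, Declan, Liora, Soraya, Verity, Eamon, and Saskia each take £675,000.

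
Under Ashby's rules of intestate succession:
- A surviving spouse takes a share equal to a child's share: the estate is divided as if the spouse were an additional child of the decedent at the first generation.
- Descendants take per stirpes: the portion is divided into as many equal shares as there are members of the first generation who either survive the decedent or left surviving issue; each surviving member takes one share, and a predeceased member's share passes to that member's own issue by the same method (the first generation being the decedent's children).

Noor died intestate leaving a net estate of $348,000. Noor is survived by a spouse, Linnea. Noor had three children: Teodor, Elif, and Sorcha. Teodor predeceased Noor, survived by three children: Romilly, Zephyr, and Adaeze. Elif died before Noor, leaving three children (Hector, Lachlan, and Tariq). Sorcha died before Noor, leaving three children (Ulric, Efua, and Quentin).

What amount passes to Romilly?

Romilly receives $29,000.

The spouse counts as an additional share at the children's level, so there are 4 primary shares of $87,000. Linnea takes one such share ($87,000).
The children's combined portion ($261,000) is divided into 3 shares of $87,000: Teodor's $87,000 share passes to Teodor's issue; Elif's $87,000 share passes to Elif's issue; Sorcha's $87,000 share passes to Sorcha's issue.
Teodor's share ($87,000) is divided into 3 shares of $29,000: Romilly, Zephyr, and Adaeze each take $29,000.
Elif's share ($87,000) is divided into 3 shares of $29,000: Hector, Lachlan, and Tariq each take $29,000.
Sorcha's share ($87,000) is divided into 3 shares of $29,000: Ulric, Efua, and Quentin each take $29,000.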